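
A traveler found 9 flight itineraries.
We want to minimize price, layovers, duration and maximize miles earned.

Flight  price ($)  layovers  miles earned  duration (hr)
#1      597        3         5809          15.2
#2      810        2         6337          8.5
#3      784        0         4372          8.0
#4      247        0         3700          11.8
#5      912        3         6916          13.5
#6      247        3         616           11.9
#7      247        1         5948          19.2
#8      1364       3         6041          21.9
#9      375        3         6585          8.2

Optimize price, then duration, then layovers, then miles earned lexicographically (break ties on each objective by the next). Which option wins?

First minimize price: best is 247, kept {#4, #6, #7}.
Then minimize duration: best is 11.8, kept {#4}.

#4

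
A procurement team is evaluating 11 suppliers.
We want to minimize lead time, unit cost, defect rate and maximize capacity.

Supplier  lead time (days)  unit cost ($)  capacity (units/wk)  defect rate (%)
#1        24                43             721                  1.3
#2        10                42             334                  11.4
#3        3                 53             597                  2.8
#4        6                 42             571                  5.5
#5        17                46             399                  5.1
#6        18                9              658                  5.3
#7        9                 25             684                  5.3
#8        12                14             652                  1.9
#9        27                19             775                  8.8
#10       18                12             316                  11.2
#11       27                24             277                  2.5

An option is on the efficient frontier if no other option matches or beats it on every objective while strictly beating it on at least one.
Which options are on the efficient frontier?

#1, #3, #4, #6, #7, #8, #9

#1: not dominated (best defect rate).
#2: dominated by #4 (lead time 6≤10, unit cost 42≤42, capacity 571≥334, defect rate 5.5≤11.4).
#3: not dominated (best lead time).
#4: not dominated.
#5: dominated by #8 (lead time 12≤17, unit cost 14≤46, capacity 652≥399, defect rate 1.9≤5.1).
#6: not dominated (best unit cost).
#7: not dominated.
#8: not dominated.
#9: not dominated (best capacity).
#10: dominated by #6 (lead time 18≤18, unit cost 9≤12, capacity 658≥316, defect rate 5.3≤11.2).
#11: dominated by #8 (lead time 12≤27, unit cost 14≤24, capacity 652≥277, defect rate 1.9≤2.5).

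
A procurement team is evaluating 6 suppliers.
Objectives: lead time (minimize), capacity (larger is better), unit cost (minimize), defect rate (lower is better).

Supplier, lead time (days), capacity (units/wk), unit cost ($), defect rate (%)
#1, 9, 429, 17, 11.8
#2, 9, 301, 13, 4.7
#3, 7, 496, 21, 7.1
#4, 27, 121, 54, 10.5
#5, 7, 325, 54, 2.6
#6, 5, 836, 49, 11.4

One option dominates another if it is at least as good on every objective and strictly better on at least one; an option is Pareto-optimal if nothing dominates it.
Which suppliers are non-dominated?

#1, #2, #3, #5, #6

#1: not dominated.
#2: not dominated (best unit cost).
#3: not dominated.
#4: dominated by #2 (lead time 9≤27, capacity 301≥121, unit cost 13≤54, defect rate 4.7≤10.5).
#5: not dominated (best defect rate).
#6: not dominated (best lead time).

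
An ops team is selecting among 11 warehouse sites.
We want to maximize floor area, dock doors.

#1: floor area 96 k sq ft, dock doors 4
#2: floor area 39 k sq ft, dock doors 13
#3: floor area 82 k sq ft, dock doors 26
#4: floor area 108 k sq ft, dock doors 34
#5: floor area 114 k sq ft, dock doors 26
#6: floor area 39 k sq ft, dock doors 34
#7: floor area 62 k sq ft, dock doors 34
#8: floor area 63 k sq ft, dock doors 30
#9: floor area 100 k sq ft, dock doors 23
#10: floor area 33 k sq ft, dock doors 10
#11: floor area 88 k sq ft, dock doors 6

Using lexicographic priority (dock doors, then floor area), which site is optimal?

#4

First maximize dock doors: best is 34, kept {#4, #6, #7}.
Then maximize floor area: best is 108, kept {#4}.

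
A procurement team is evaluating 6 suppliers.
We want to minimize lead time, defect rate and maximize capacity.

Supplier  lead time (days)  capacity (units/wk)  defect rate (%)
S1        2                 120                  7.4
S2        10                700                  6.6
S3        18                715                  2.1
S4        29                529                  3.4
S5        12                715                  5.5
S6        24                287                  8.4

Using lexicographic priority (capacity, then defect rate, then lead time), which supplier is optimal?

First maximize capacity: best is 715, kept {S3, S5}.
Then minimize defect rate: best is 2.1, kept {S3}.

S3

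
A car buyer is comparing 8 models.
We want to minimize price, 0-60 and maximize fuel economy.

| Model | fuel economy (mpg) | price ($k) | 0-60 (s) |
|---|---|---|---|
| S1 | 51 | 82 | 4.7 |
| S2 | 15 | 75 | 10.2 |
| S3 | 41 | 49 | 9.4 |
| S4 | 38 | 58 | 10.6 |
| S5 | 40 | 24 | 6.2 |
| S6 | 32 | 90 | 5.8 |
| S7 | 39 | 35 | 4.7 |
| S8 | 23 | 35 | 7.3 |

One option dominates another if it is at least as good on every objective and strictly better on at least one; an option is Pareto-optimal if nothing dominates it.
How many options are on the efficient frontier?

S1: not dominated (best fuel economy).
S2: dominated by S3 (fuel economy 41≥15, price 49≤75, 0-60 9.4≤10.2).
S3: not dominated.
S4: dominated by S3 (fuel economy 41≥38, price 49≤58, 0-60 9.4≤10.6).
S5: not dominated (best price).
S6: dominated by S1 (fuel economy 51≥32, price 82≤90, 0-60 4.7≤5.8).
S7: not dominated.
S8: dominated by S5 (fuel economy 40≥23, price 24≤35, 0-60 6.2≤7.3).
Pareto-optimal: S1, S3, S5, S7 → 4.

4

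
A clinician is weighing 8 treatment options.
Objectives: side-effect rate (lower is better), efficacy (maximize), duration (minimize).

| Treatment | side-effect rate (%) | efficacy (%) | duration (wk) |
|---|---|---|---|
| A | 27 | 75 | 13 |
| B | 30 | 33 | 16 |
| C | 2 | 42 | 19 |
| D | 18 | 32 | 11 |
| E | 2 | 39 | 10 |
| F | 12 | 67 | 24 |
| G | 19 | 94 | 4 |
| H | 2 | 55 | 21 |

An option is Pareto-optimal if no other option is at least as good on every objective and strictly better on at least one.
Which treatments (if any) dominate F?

A: worse on side-effect rate (27 vs 12).
B: worse on side-effect rate (30 vs 12).
C: worse on efficacy (42 vs 67).
D: worse on side-effect rate (18 vs 12).
E: worse on efficacy (39 vs 67).
G: worse on side-effect rate (19 vs 12).
H: worse on efficacy (55 vs 67).
No option dominates F.

none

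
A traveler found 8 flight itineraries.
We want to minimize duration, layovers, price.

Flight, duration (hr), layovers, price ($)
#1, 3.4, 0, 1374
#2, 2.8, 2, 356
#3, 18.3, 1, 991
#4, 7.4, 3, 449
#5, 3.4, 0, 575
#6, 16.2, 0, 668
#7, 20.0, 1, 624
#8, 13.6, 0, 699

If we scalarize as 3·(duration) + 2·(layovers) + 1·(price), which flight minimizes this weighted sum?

#2

#1: 3·3.4 + 2·0 + 1·1374 = 1384.2
#2: 3·2.8 + 2·2 + 1·356 = 368.4
#3: 3·18.3 + 2·1 + 1·991 = 1047.9
#4: 3·7.4 + 2·3 + 1·449 = 477.2
#5: 3·3.4 + 2·0 + 1·575 = 585.2
#6: 3·16.2 + 2·0 + 1·668 = 716.6
#7: 3·20.0 + 2·1 + 1·624 = 686.0
#8: 3·13.6 + 2·0 + 1·699 = 739.8
Lowest: #2 at 368.4.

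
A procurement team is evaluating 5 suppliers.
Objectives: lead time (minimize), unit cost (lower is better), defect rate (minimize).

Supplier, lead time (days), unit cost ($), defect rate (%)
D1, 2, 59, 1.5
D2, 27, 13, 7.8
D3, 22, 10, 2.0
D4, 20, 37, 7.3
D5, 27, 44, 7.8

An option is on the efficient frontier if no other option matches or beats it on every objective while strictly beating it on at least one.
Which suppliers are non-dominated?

D1: not dominated (best lead time).
D2: dominated by D3 (lead time 22≤27, unit cost 10≤13, defect rate 2.0≤7.8).
D3: not dominated (best unit cost).
D4: not dominated.
D5: dominated by D2 (lead time 27≤27, unit cost 13≤44, defect rate 7.8≤7.8).

D1, D3, D4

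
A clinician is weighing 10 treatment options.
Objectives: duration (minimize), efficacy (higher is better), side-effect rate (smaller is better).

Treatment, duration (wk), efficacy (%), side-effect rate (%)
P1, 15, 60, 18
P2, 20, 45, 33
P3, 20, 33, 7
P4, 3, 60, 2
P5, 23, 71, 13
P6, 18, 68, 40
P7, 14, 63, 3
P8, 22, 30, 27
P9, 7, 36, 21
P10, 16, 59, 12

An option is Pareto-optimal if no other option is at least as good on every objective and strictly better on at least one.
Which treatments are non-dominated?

P1: dominated by P4 (duration 3≤15, efficacy 60≥60, side-effect rate 2≤18).
P2: dominated by P1 (duration 15≤20, efficacy 60≥45, side-effect rate 18≤33).
P3: dominated by P4 (duration 3≤20, efficacy 60≥33, side-effect rate 2≤7).
P4: not dominated (best duration).
P5: not dominated (best efficacy).
P6: not dominated.
P7: not dominated.
P8: dominated by P1 (duration 15≤22, efficacy 60≥30, side-effect rate 18≤27).
P9: dominated by P4 (duration 3≤7, efficacy 60≥36, side-effect rate 2≤21).
P10: dominated by P4 (duration 3≤16, efficacy 60≥59, side-effect rate 2≤12).

P4, P5, P6, P7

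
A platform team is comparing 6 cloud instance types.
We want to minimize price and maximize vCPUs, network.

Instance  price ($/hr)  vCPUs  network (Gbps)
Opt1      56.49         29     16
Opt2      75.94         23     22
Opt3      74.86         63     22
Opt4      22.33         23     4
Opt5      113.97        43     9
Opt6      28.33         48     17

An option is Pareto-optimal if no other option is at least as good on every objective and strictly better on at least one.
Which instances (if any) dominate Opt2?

Opt3

Opt3: price 74.86≤75.94, vCPUs 63≥23, network 22≥22 — dominates Opt2.
Others (Opt1, Opt4, Opt5, Opt6) are each worse than Opt2 on at least one objective.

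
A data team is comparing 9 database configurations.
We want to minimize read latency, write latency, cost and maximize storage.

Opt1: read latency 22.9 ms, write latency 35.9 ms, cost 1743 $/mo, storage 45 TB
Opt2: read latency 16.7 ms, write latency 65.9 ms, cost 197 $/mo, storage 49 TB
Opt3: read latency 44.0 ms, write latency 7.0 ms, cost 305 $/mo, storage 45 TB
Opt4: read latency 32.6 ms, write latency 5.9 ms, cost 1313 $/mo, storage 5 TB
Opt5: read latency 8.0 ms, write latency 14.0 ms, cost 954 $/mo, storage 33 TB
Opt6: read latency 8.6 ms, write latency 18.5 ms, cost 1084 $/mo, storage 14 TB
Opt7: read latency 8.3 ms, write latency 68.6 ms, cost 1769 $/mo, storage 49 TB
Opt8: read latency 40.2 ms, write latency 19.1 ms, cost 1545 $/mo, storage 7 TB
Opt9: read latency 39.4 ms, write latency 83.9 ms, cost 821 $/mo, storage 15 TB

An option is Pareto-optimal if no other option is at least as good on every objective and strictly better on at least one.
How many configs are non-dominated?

6

Opt1: not dominated.
Opt2: not dominated (best cost).
Opt3: not dominated.
Opt4: not dominated (best write latency).
Opt5: not dominated (best read latency).
Opt6: dominated by Opt5 (read latency 8.0≤8.6, write latency 14.0≤18.5, cost 954≤1084, storage 33≥14).
Opt7: not dominated.
Opt8: dominated by Opt5 (read latency 8.0≤40.2, write latency 14.0≤19.1, cost 954≤1545, storage 33≥7).
Opt9: dominated by Opt2 (read latency 16.7≤39.4, write latency 65.9≤83.9, cost 197≤821, storage 49≥15).
Pareto-optimal: Opt1, Opt2, Opt3, Opt4, Opt5, Opt7 → 6.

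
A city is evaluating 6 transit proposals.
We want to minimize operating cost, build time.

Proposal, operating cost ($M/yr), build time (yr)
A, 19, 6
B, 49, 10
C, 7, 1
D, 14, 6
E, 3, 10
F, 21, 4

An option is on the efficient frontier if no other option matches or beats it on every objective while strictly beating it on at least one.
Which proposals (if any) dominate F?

C

C: operating cost 7≤21, build time 1≤4 — dominates F.
Others (A, B, D, E) are each worse than F on at least one objective.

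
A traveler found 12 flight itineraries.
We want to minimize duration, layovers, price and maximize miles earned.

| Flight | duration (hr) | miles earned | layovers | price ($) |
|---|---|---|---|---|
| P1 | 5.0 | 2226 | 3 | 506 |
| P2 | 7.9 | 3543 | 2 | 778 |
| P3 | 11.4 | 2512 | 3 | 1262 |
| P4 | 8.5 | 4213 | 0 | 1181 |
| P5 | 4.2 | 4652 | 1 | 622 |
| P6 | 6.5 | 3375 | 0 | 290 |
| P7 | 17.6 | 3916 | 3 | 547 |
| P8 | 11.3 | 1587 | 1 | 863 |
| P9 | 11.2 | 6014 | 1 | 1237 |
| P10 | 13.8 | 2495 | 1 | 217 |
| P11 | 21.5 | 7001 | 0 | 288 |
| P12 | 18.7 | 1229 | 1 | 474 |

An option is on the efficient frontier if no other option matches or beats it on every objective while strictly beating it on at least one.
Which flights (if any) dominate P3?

P2: duration 7.9≤11.4, miles earned 3543≥2512, layovers 2≤3, price 778≤1262 — dominates P3.
P4: duration 8.5≤11.4, miles earned 4213≥2512, layovers 0≤3, price 1181≤1262 — dominates P3.
P5: duration 4.2≤11.4, miles earned 4652≥2512, layovers 1≤3, price 622≤1262 — dominates P3.
P6: duration 6.5≤11.4, miles earned 3375≥2512, layovers 0≤3, price 290≤1262 — dominates P3.
P9: duration 11.2≤11.4, miles earned 6014≥2512, layovers 1≤3, price 1237≤1262 — dominates P3.
Others (P1, P7, P8, P10, P11, P12) are each worse than P3 on at least one objective.

P2, P4, P5, P6, P9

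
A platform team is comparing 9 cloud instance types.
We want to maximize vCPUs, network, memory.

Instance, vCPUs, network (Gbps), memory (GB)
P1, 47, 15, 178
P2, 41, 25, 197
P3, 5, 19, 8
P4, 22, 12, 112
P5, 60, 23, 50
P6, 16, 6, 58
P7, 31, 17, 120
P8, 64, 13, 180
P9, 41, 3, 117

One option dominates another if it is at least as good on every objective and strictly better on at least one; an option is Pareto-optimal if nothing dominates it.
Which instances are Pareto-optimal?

P1, P2, P5, P8

P1: not dominated.
P2: not dominated (best network).
P3: dominated by P2 (vCPUs 41≥5, network 25≥19, memory 197≥8).
P4: dominated by P1 (vCPUs 47≥22, network 15≥12, memory 178≥112).
P5: not dominated.
P6: dominated by P1 (vCPUs 47≥16, network 15≥6, memory 178≥58).
P7: dominated by P2 (vCPUs 41≥31, network 25≥17, memory 197≥120).
P8: not dominated (best vCPUs).
P9: dominated by P1 (vCPUs 47≥41, network 15≥3, memory 178≥117).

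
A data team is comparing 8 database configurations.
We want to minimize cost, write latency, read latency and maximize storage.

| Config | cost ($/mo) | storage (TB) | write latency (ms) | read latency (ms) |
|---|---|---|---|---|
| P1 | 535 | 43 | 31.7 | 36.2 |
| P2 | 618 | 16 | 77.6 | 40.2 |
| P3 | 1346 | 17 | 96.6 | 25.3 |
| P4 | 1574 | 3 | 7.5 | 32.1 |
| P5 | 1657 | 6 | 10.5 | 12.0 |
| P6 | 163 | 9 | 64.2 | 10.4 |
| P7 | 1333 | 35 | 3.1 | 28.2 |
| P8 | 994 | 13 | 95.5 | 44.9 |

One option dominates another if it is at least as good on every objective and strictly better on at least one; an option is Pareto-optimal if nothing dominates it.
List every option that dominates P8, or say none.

P1: cost 535≤994, storage 43≥13, write latency 31.7≤95.5, read latency 36.2≤44.9 — dominates P8.
P2: cost 618≤994, storage 16≥13, write latency 77.6≤95.5, read latency 40.2≤44.9 — dominates P8.
Others (P3, P4, P5, P6, P7) are each worse than P8 on at least one objective.

P1, P2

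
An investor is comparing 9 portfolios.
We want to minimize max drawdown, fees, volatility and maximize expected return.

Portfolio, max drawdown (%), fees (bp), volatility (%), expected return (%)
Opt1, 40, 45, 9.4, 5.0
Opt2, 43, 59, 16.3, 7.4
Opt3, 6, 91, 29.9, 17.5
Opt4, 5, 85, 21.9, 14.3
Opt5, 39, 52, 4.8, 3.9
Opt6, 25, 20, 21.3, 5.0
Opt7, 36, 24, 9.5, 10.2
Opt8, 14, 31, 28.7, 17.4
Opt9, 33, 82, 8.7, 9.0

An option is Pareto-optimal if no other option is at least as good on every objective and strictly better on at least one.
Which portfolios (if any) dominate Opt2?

Opt7

Opt7: max drawdown 36≤43, fees 24≤59, volatility 9.5≤16.3, expected return 10.2≥7.4 — dominates Opt2.
Others (Opt1, Opt3, Opt4, Opt5, Opt6, Opt8, Opt9) are each worse than Opt2 on at least one objective.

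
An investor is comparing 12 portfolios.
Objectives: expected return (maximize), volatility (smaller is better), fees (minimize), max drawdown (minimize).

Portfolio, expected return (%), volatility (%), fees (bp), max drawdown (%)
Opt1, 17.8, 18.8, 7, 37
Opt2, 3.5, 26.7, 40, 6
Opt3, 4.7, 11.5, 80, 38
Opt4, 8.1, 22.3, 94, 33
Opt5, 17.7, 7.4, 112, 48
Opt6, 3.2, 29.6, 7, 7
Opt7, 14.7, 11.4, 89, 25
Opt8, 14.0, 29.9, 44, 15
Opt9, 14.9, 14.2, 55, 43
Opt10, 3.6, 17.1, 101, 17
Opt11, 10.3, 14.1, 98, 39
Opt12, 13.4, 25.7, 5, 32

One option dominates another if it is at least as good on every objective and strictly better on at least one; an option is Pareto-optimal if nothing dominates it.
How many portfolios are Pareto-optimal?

Opt1: not dominated (best expected return).
Opt2: not dominated (best max drawdown).
Opt3: not dominated.
Opt4: dominated by Opt7 (expected return 14.7≥8.1, volatility 11.4≤22.3, fees 89≤94, max drawdown 25≤33).
Opt5: not dominated (best volatility).
Opt6: not dominated.
Opt7: not dominated.
Opt8: not dominated.
Opt9: not dominated.
Opt10: not dominated.
Opt11: dominated by Opt7 (expected return 14.7≥10.3, volatility 11.4≤14.1, fees 89≤98, max drawdown 25≤39).
Opt12: not dominated (best fees).
Pareto-optimal: Opt1, Opt2, Opt3, Opt5, Opt6, Opt7, Opt8, Opt9, Opt10, Opt12 → 10.

10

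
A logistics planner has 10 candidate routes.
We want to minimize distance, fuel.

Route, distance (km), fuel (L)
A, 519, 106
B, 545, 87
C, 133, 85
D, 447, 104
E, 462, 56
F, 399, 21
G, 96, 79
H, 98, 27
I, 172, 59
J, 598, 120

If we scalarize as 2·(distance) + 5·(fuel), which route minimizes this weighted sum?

A: 2·519 + 5·106 = 1568
B: 2·545 + 5·87 = 1525
C: 2·133 + 5·85 = 691
D: 2·447 + 5·104 = 1414
E: 2·462 + 5·56 = 1204
F: 2·399 + 5·21 = 903
G: 2·96 + 5·79 = 587
H: 2·98 + 5·27 = 331
I: 2·172 + 5·59 = 639
J: 2·598 + 5·120 = 1796
Lowest: H at 331.

H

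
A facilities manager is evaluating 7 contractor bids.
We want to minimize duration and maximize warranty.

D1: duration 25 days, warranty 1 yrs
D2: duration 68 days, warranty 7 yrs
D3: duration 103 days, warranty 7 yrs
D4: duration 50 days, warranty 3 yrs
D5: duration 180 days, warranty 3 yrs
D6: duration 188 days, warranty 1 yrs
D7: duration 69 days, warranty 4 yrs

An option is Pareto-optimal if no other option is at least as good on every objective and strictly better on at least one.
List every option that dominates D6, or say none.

D1, D2, D3, D4, D5, D7

D1: duration 25≤188, warranty 1≥1 — dominates D6.
D2: duration 68≤188, warranty 7≥1 — dominates D6.
D3: duration 103≤188, warranty 7≥1 — dominates D6.
D4: duration 50≤188, warranty 3≥1 — dominates D6.
D5: duration 180≤188, warranty 3≥1 — dominates D6.
D7: duration 69≤188, warranty 4≥1 — dominates D6.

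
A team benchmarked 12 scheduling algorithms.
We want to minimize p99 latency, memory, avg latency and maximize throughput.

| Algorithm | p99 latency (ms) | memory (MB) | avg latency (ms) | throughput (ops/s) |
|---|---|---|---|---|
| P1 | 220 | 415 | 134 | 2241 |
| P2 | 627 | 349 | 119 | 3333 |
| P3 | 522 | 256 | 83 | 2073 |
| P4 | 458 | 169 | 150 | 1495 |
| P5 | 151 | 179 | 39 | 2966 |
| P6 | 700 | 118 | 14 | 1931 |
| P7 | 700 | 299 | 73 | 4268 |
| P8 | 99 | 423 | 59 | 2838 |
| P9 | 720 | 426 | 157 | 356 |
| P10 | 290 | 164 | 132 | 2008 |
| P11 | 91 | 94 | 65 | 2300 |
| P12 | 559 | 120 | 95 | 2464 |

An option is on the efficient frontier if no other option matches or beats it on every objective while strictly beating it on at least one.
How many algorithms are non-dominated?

P1: dominated by P5 (p99 latency 151≤220, memory 179≤415, avg latency 39≤134, throughput 2966≥2241).
P2: not dominated.
P3: dominated by P5 (p99 latency 151≤522, memory 179≤256, avg latency 39≤83, throughput 2966≥2073).
P4: dominated by P10 (p99 latency 290≤458, memory 164≤169, avg latency 132≤150, throughput 2008≥1495).
P5: not dominated.
P6: not dominated (best avg latency).
P7: not dominated (best throughput).
P8: not dominated.
P9: dominated by P1 (p99 latency 220≤720, memory 415≤426, avg latency 134≤157, throughput 2241≥356).
P10: dominated by P11 (p99 latency 91≤290, memory 94≤164, avg latency 65≤132, throughput 2300≥2008).
P11: not dominated (best p99 latency).
P12: not dominated.
Pareto-optimal: P2, P5, P6, P7, P8, P11, P12 → 7.

7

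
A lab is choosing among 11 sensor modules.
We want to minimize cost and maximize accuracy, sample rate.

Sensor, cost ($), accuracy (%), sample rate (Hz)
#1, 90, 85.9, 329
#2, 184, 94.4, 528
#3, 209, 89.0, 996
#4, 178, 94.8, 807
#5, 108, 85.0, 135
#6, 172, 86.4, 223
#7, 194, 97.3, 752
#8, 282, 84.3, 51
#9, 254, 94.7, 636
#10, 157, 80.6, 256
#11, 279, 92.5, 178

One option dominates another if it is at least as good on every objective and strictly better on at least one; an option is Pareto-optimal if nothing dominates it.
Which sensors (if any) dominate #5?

#1: cost 90≤108, accuracy 85.9≥85.0, sample rate 329≥135 — dominates #5.
Others (#2, #3, #4, #6, #7, #8, #9, #10, #11) are each worse than #5 on at least one objective.

#1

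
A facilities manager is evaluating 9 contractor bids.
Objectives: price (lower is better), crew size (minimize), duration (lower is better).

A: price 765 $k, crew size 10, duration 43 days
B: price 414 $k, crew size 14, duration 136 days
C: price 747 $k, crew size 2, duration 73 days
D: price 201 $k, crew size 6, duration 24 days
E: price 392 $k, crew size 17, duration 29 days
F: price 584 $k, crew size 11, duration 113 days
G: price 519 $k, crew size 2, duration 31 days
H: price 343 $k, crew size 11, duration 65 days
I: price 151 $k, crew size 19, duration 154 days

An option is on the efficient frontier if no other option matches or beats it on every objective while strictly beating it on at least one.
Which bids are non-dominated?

D, G, I

A: dominated by D (price 201≤765, crew size 6≤10, duration 24≤43).
B: dominated by D (price 201≤414, crew size 6≤14, duration 24≤136).
C: dominated by G (price 519≤747, crew size 2≤2, duration 31≤73).
D: not dominated (best duration).
E: dominated by D (price 201≤392, crew size 6≤17, duration 24≤29).
F: dominated by D (price 201≤584, crew size 6≤11, duration 24≤113).
G: not dominated.
H: dominated by D (price 201≤343, crew size 6≤11, duration 24≤65).
I: not dominated (best price).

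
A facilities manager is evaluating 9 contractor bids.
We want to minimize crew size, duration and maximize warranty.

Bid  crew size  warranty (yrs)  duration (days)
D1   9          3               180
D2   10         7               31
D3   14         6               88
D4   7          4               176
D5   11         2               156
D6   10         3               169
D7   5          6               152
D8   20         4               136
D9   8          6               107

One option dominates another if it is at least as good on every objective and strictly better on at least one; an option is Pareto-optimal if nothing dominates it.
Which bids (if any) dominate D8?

D2: crew size 10≤20, warranty 7≥4, duration 31≤136 — dominates D8.
D3: crew size 14≤20, warranty 6≥4, duration 88≤136 — dominates D8.
D9: crew size 8≤20, warranty 6≥4, duration 107≤136 — dominates D8.
Others (D1, D4, D5, D6, D7) are each worse than D8 on at least one objective.

D2, D3, D9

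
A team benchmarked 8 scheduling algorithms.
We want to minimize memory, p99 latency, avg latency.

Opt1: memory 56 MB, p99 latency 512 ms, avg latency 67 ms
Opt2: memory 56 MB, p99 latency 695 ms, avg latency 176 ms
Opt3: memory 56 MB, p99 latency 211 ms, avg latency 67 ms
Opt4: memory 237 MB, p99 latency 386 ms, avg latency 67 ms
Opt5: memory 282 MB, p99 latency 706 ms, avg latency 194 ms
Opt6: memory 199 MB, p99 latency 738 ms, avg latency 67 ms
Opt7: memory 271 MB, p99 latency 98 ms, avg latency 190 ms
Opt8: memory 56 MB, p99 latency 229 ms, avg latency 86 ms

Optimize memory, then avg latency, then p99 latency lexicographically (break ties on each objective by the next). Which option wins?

First minimize memory: best is 56, kept {Opt1, Opt2, Opt3, Opt8}.
Then minimize avg latency: best is 67, kept {Opt1, Opt3}.
Then minimize p99 latency: best is 211, kept {Opt3}.

Opt3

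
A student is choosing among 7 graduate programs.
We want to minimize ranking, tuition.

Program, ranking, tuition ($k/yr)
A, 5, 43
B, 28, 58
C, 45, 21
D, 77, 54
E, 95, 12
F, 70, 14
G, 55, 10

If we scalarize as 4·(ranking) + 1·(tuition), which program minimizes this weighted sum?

A

A: 4·5 + 1·43 = 63
B: 4·28 + 1·58 = 170
C: 4·45 + 1·21 = 201
D: 4·77 + 1·54 = 362
E: 4·95 + 1·12 = 392
F: 4·70 + 1·14 = 294
G: 4·55 + 1·10 = 230
Lowest: A at 63.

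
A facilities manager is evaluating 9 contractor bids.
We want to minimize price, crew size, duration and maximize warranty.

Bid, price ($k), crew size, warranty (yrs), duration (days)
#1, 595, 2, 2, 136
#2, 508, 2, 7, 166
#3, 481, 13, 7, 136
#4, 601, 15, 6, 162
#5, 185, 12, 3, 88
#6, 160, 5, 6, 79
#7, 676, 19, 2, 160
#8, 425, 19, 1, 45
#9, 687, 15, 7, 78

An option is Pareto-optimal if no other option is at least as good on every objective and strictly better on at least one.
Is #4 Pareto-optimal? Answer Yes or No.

No

#3 vs #4: price 481≤601, crew size 13≤15, warranty 7≥6, duration 136≤162 — #3 is at least as good on every objective and strictly better on at least one, so #3 dominates #4.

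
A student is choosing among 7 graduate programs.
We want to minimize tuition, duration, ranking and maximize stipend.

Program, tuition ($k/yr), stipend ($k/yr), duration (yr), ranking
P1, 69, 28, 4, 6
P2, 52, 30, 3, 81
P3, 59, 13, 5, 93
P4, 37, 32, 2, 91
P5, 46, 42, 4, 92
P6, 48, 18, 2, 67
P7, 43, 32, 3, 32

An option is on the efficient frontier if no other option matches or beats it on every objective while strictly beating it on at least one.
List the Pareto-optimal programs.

P1, P4, P5, P6, P7

P1: not dominated (best ranking).
P2: dominated by P7 (tuition 43≤52, stipend 32≥30, duration 3≤3, ranking 32≤81).
P3: dominated by P2 (tuition 52≤59, stipend 30≥13, duration 3≤5, ranking 81≤93).
P4: not dominated (best tuition).
P5: not dominated (best stipend).
P6: not dominated.
P7: not dominated.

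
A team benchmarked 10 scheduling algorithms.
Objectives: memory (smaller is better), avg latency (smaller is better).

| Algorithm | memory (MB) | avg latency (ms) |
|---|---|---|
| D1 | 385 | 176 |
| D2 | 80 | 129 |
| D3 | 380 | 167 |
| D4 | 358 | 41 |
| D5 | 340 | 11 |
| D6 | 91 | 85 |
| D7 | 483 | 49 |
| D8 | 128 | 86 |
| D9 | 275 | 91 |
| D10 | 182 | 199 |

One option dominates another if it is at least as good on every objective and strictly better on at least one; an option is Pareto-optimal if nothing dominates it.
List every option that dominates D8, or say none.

D6

D6: memory 91≤128, avg latency 85≤86 — dominates D8.
Others (D1, D2, D3, D4, D5, D7, D9, D10) are each worse than D8 on at least one objective.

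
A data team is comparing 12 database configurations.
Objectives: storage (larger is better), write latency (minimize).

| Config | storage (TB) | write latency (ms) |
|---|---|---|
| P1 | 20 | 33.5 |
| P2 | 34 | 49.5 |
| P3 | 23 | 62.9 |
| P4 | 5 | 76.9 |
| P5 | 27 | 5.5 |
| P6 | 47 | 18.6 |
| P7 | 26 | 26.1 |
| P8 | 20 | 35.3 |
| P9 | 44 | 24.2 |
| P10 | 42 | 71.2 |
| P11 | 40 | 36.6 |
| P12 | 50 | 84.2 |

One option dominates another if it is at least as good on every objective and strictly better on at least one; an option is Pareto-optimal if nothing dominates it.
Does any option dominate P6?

P1: worse on storage (20 vs 47).
P2: worse on storage (34 vs 47).
P3: worse on storage (23 vs 47).
P4: worse on storage (5 vs 47).
P5: worse on storage (27 vs 47).
P7: worse on storage (26 vs 47).
P8: worse on storage (20 vs 47).
P9: worse on storage (44 vs 47).
P10: worse on storage (42 vs 47).
P11: worse on storage (40 vs 47).
P12: worse on write latency (84.2 vs 18.6).
No option is at least as good as P6 on every objective and strictly better on one.

No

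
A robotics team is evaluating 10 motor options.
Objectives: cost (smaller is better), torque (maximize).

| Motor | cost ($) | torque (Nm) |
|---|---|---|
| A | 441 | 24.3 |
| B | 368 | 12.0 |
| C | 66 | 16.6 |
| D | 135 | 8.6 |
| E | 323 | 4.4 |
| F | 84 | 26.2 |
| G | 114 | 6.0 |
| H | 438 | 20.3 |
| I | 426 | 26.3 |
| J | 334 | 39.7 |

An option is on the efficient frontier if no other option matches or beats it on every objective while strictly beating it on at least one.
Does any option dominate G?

Yes

C vs G: cost 66≤114, torque 16.6≥6.0 — C is at least as good on every objective and strictly better on at least one, so C dominates G.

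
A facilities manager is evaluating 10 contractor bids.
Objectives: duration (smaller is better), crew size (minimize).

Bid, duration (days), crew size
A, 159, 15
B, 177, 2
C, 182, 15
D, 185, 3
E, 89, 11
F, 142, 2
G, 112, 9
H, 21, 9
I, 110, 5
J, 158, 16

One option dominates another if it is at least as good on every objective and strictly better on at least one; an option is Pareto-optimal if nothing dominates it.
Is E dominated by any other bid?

Yes

H vs E: duration 21≤89, crew size 9≤11 — H is at least as good on every objective and strictly better on at least one, so H dominates E.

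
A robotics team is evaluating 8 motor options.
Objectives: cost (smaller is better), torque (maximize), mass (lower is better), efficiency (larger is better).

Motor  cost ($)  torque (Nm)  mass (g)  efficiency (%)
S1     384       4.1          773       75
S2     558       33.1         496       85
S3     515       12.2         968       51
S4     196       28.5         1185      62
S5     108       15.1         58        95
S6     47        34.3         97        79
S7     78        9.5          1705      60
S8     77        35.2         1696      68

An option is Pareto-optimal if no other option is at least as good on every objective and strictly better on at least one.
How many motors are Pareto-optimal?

S1: dominated by S5 (cost 108≤384, torque 15.1≥4.1, mass 58≤773, efficiency 95≥75).
S2: not dominated.
S3: dominated by S5 (cost 108≤515, torque 15.1≥12.2, mass 58≤968, efficiency 95≥51).
S4: dominated by S6 (cost 47≤196, torque 34.3≥28.5, mass 97≤1185, efficiency 79≥62).
S5: not dominated (best mass).
S6: not dominated (best cost).
S7: dominated by S6 (cost 47≤78, torque 34.3≥9.5, mass 97≤1705, efficiency 79≥60).
S8: not dominated (best torque).
Pareto-optimal: S2, S5, S6, S8 → 4.

4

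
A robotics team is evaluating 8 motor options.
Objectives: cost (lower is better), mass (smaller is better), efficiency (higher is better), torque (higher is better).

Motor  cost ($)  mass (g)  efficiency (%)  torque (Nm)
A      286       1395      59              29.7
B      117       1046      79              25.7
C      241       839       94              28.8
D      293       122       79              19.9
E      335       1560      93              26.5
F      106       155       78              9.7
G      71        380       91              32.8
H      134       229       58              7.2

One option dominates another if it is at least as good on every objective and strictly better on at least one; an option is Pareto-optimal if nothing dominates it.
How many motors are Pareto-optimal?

4

A: dominated by G (cost 71≤286, mass 380≤1395, efficiency 91≥59, torque 32.8≥29.7).
B: dominated by G (cost 71≤117, mass 380≤1046, efficiency 91≥79, torque 32.8≥25.7).
C: not dominated (best efficiency).
D: not dominated (best mass).
E: dominated by C (cost 241≤335, mass 839≤1560, efficiency 94≥93, torque 28.8≥26.5).
F: not dominated.
G: not dominated (best cost).
H: dominated by F (cost 106≤134, mass 155≤229, efficiency 78≥58, torque 9.7≥7.2).
Pareto-optimal: C, D, F, G → 4.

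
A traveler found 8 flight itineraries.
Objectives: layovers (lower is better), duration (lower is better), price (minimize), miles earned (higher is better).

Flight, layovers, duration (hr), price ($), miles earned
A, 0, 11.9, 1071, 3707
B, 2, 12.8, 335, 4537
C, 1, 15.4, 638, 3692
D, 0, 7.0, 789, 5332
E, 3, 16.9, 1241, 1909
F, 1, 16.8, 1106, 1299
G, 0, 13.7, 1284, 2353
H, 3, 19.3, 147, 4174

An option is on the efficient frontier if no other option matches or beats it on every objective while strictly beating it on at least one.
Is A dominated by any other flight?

Yes

D vs A: layovers 0≤0, duration 7.0≤11.9, price 789≤1071, miles earned 5332≥3707 — D is at least as good on every objective and strictly better on at least one, so D dominates A.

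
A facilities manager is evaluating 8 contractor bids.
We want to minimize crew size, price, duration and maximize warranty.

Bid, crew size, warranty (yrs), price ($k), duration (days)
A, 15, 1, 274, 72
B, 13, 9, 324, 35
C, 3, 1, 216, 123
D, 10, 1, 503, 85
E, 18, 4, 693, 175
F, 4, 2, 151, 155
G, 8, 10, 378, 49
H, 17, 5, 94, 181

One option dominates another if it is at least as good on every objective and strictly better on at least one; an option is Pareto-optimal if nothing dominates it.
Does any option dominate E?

B vs E: crew size 13≤18, warranty 9≥4, price 324≤693, duration 35≤175 — B is at least as good on every objective and strictly better on at least one, so B dominates E.

Yes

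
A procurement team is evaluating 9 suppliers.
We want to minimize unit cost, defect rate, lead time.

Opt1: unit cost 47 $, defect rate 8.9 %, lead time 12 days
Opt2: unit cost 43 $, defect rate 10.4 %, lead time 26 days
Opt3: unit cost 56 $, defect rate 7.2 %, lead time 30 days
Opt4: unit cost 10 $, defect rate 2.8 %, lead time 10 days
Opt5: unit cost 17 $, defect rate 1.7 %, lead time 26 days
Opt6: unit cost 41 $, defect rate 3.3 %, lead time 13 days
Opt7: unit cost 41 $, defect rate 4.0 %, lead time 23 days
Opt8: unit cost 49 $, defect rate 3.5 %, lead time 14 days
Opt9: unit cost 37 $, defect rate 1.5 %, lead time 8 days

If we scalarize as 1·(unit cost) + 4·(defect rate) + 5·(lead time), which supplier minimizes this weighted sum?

Opt1: 1·47 + 4·8.9 + 5·12 = 142.6
Opt2: 1·43 + 4·10.4 + 5·26 = 214.6
Opt3: 1·56 + 4·7.2 + 5·30 = 234.8
Opt4: 1·10 + 4·2.8 + 5·10 = 71.2
Opt5: 1·17 + 4·1.7 + 5·26 = 153.8
Opt6: 1·41 + 4·3.3 + 5·13 = 119.2
Opt7: 1·41 + 4·4.0 + 5·23 = 172.0
Opt8: 1·49 + 4·3.5 + 5·14 = 133.0
Opt9: 1·37 + 4·1.5 + 5·8 = 83.0
Lowest: Opt4 at 71.2.

Opt4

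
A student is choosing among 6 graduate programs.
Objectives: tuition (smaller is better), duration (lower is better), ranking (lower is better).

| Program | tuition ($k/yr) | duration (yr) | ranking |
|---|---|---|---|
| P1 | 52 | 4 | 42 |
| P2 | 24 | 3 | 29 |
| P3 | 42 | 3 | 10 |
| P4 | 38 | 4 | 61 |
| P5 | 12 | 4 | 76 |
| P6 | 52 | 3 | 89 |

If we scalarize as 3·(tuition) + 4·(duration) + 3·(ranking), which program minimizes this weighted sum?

P1: 3·52 + 4·4 + 3·42 = 298
P2: 3·24 + 4·3 + 3·29 = 171
P3: 3·42 + 4·3 + 3·10 = 168
P4: 3·38 + 4·4 + 3·61 = 313
P5: 3·12 + 4·4 + 3·76 = 280
P6: 3·52 + 4·3 + 3·89 = 435
Lowest: P3 at 168.

P3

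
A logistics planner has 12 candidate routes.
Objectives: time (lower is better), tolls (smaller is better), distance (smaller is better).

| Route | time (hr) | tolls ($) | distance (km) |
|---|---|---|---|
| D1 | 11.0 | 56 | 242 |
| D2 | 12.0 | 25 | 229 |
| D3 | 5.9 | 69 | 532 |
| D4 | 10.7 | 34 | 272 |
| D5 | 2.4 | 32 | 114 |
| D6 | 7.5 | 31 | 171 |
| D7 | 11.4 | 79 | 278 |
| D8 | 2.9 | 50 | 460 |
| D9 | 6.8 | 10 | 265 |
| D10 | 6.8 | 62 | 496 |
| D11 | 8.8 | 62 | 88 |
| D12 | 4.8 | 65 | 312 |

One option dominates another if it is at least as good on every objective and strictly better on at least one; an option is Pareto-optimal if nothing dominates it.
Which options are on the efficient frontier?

D1: dominated by D5 (time 2.4≤11.0, tolls 32≤56, distance 114≤242).
D2: not dominated.
D3: dominated by D5 (time 2.4≤5.9, tolls 32≤69, distance 114≤532).
D4: dominated by D5 (time 2.4≤10.7, tolls 32≤34, distance 114≤272).
D5: not dominated (best time).
D6: not dominated.
D7: dominated by D1 (time 11.0≤11.4, tolls 56≤79, distance 242≤278).
D8: dominated by D5 (time 2.4≤2.9, tolls 32≤50, distance 114≤460).
D9: not dominated (best tolls).
D10: dominated by D5 (time 2.4≤6.8, tolls 32≤62, distance 114≤496).
D11: not dominated (best distance).
D12: dominated by D5 (time 2.4≤4.8, tolls 32≤65, distance 114≤312).

D2, D5, D6, D9, D11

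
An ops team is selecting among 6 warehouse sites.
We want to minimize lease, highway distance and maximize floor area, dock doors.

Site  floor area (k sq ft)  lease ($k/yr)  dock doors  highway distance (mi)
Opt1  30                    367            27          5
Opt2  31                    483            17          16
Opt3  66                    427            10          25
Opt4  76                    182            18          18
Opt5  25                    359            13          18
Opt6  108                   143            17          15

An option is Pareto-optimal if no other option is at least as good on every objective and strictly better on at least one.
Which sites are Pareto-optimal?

Opt1: not dominated (best dock doors).
Opt2: dominated by Opt6 (floor area 108≥31, lease 143≤483, dock doors 17≥17, highway distance 15≤16).
Opt3: dominated by Opt4 (floor area 76≥66, lease 182≤427, dock doors 18≥10, highway distance 18≤25).
Opt4: not dominated.
Opt5: dominated by Opt4 (floor area 76≥25, lease 182≤359, dock doors 18≥13, highway distance 18≤18).
Opt6: not dominated (best floor area).

Opt1, Opt4, Opt6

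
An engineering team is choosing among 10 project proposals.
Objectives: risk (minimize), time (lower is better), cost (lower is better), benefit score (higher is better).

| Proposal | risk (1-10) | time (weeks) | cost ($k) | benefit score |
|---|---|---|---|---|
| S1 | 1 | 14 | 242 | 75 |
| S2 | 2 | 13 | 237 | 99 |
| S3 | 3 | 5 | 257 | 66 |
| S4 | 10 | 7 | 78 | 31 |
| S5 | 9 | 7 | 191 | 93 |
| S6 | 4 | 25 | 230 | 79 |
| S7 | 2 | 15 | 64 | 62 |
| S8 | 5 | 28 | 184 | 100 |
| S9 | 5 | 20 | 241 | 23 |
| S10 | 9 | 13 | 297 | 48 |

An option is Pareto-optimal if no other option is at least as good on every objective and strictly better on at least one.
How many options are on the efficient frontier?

S1: not dominated (best risk).
S2: not dominated.
S3: not dominated (best time).
S4: not dominated.
S5: not dominated.
S6: not dominated.
S7: not dominated (best cost).
S8: not dominated (best benefit score).
S9: dominated by S2 (risk 2≤5, time 13≤20, cost 237≤241, benefit score 99≥23).
S10: dominated by S2 (risk 2≤9, time 13≤13, cost 237≤297, benefit score 99≥48).
Pareto-optimal: S1, S2, S3, S4, S5, S6, S7, S8 → 8.

8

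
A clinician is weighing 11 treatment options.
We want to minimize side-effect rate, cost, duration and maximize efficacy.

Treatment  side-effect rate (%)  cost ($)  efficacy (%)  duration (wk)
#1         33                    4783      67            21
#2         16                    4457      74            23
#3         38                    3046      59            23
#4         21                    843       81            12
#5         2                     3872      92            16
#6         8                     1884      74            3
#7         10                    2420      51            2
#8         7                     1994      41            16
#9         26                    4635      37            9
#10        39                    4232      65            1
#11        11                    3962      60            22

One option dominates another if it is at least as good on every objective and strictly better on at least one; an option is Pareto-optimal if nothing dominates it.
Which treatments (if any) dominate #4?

#1: worse on side-effect rate (33 vs 21).
#2: worse on cost (4457 vs 843).
#3: worse on side-effect rate (38 vs 21).
#5: worse on cost (3872 vs 843).
#6: worse on cost (1884 vs 843).
#7: worse on cost (2420 vs 843).
#8: worse on cost (1994 vs 843).
#9: worse on side-effect rate (26 vs 21).
#10: worse on side-effect rate (39 vs 21).
#11: worse on cost (3962 vs 843).
No option dominates #4.

none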